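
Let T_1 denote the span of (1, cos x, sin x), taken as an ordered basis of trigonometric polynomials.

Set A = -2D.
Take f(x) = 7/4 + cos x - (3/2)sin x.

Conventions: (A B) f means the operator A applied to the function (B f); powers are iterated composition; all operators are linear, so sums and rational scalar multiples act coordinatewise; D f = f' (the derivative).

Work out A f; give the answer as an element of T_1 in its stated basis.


g(x) = 3cos x + 2sin x

D f = -(3/2)cos x - sin x
(-2D) f = 3cos x + 2sin x


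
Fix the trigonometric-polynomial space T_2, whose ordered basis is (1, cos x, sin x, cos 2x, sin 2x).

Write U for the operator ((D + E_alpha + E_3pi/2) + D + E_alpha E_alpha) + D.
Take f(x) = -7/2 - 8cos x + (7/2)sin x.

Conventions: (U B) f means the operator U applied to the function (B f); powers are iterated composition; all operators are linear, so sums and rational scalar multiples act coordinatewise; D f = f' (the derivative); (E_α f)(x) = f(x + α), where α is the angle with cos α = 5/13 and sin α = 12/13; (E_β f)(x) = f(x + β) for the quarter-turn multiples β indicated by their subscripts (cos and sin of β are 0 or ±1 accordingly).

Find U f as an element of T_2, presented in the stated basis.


D f = (7/2)cos x + 8sin x
E_alpha f = -7/2 + (2/13)cos x + (227/26)sin x
E_3pi/2 f = -7/2 - (7/2)cos x - 8sin x
(D + E_alpha + E_3pi/2) f = -7 + (2/13)cos x + (227/26)sin x
D f = (7/2)cos x + 8sin x
E_alpha f = -7/2 + (2/13)cos x + (227/26)sin x
E_alpha E_alpha f = -7/2 + (1372/169)cos x + (1087/338)sin x
((D + E_alpha + E_3pi/2) + D + E_alpha E_alpha) f = -21/2 + (3979/338)cos x + (3371/169)sin x
D f = (7/2)cos x + 8sin x
(((D + E_alpha + E_3pi/2) + D + E_alpha E_alpha) + D) f = -21/2 + (2581/169)cos x + (4723/169)sin x

the result is g(x) = -21/2 + (2581/169)cos x + (4723/169)sin x


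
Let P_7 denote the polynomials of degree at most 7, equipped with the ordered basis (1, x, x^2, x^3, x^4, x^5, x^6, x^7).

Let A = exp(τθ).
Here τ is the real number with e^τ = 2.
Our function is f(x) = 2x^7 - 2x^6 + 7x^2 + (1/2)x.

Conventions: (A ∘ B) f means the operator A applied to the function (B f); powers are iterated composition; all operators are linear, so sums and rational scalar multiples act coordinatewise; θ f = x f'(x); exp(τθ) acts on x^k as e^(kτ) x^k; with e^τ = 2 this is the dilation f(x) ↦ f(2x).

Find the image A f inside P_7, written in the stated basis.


g(x) = 256x^7 - 128x^6 + 28x^2 + x

exp(τθ) x^k = e^(kτ) x^k; with e^τ = 2 this sends x^k to 2^k x^k
x ↦ 2 x
x^2 ↦ 4 x^2
x^6 ↦ 64 x^6
x^7 ↦ 128 x^7
applying this coordinatewise to f: exp(τθ) f = 256x^7 - 128x^6 + 28x^2 + x


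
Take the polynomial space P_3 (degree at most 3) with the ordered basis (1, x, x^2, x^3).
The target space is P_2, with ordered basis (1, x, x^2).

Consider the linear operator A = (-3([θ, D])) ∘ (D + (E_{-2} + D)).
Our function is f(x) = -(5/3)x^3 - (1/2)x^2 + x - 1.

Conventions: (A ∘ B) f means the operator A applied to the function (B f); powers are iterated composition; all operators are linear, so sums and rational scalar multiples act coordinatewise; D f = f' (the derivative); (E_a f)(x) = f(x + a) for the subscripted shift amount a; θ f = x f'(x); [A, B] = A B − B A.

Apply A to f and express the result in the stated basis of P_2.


g(x) = -15x^2 - 3x - 57

D f = -5x^2 - x + 1
E_{-2} f = -(5/3)x^3 + (19/2)x^2 - 17x + 25/3
D f = -5x^2 - x + 1
(E_{-2} + D) f = -(5/3)x^3 + (9/2)x^2 - 18x + 28/3
(D + (E_{-2} + D)) f = -(5/3)x^3 - (1/2)x^2 - 19x + 31/3
D (D + (E_{-2} + D)) f = -5x^2 - x - 19
θ D (D + (E_{-2} + D)) f = -10x^2 - x
θ (D + (E_{-2} + D)) f = -5x^3 - x^2 - 19x
D θ (D + (E_{-2} + D)) f = -15x^2 - 2x - 19
[θ, D] (D + (E_{-2} + D)) f = 5x^2 + x + 19
(-3([θ, D])) (D + (E_{-2} + D)) f = -15x^2 - 3x - 57


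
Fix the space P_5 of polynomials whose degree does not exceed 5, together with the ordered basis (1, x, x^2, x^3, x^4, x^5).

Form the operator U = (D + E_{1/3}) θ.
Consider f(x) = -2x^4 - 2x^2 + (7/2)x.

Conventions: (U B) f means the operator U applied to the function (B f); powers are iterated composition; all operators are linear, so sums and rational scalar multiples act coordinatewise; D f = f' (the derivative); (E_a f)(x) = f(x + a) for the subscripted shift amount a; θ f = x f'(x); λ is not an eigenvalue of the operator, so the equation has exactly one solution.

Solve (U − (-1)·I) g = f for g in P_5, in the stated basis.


write g with unknown coordinates in the stated basis and equate coefficients in (U − (-1)·I) g = f
solving from the highest basis element down gives g = -(2/5)x^4 + (32/15)x^3 - (398/45)x^2 + (13169/540)x - 12461/405
check: U g = -(8/5)x^4 - (32/15)x^3 + (308/45)x^2 - (11279/540)x + 12461/405
so U g − (-1)·g = -2x^4 - 2x^2 + (7/2)x = f ✓

the image equals g(x) = -(2/5)x^4 + (32/15)x^3 - (398/45)x^2 + (13169/540)x - 12461/405


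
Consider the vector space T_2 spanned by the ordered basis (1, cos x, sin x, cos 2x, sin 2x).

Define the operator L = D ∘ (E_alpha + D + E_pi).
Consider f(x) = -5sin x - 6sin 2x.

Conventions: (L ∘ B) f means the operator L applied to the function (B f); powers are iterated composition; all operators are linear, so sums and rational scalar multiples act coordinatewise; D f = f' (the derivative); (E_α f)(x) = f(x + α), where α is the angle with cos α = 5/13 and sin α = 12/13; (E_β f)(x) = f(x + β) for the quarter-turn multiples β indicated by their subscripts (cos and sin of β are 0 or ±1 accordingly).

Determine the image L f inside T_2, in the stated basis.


g(x) = (40/13)cos x + (125/13)sin x - (600/169)cos 2x + (5496/169)sin 2x

E_alpha f = -(60/13)cos x - (25/13)sin x - (720/169)cos 2x + (714/169)sin 2x
D f = -5cos x - 12cos 2x
E_pi f = 5sin x - 6sin 2x
(E_alpha + D + E_pi) f = -(125/13)cos x + (40/13)sin x - (2748/169)cos 2x - (300/169)sin 2x
D (E_alpha + D + E_pi) f = (40/13)cos x + (125/13)sin x - (600/169)cos 2x + (5496/169)sin 2x


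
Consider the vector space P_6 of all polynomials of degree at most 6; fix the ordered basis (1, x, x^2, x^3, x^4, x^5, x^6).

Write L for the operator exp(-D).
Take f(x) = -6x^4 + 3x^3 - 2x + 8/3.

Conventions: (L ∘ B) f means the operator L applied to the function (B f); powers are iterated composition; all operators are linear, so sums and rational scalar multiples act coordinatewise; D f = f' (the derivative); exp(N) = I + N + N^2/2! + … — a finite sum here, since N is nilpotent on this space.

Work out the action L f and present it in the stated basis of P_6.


order-1 term: 24x^3 - 9x^2 + 2
order-2 term: -36x^2 + 9x
order-3 term: 24x - 3
order-4 term: -6
the series for exp(-D) f terminates at order 4
exp(-D) f = -6x^4 + 27x^3 - 45x^2 + 31x - 13/3

the image equals g(x) = -6x^4 + 27x^3 - 45x^2 + 31x - 13/3


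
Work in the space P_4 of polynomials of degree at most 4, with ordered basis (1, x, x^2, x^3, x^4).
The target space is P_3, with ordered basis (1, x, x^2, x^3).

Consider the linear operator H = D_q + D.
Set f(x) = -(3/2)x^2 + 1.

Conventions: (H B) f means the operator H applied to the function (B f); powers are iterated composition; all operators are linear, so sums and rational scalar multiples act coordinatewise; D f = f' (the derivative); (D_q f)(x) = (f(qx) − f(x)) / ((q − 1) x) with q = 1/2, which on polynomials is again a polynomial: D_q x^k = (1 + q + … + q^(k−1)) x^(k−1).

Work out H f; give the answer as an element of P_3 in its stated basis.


g(x) = -(21/4)x

D_q f = -(9/4)x
D f = -3x
(D_q + D) f = -(21/4)x


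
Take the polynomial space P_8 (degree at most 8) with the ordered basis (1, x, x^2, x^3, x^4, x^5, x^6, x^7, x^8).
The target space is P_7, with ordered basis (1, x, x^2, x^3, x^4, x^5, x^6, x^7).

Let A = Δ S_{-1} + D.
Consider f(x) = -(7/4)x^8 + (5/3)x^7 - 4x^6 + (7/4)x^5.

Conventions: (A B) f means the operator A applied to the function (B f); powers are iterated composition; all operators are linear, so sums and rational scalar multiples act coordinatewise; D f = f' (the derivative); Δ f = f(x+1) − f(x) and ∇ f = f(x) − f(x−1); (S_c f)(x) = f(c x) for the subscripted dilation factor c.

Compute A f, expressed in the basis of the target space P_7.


S_{-1} f = -(7/4)x^8 - (5/3)x^7 - 4x^6 - (7/4)x^5
Δ S_{-1} f = -14x^7 - (182/3)x^6 - 157x^5 - (2995/12)x^4 - (1523/6)x^3 - (323/2)x^2 - (701/12)x - 55/6
D f = -14x^7 + (35/3)x^6 - 24x^5 + (35/4)x^4
(Δ S_{-1} + D) f = -28x^7 - 49x^6 - 181x^5 - (1445/6)x^4 - (1523/6)x^3 - (323/2)x^2 - (701/12)x - 55/6

g(x) = -28x^7 - 49x^6 - 181x^5 - (1445/6)x^4 - (1523/6)x^3 - (323/2)x^2 - (701/12)x - 55/6


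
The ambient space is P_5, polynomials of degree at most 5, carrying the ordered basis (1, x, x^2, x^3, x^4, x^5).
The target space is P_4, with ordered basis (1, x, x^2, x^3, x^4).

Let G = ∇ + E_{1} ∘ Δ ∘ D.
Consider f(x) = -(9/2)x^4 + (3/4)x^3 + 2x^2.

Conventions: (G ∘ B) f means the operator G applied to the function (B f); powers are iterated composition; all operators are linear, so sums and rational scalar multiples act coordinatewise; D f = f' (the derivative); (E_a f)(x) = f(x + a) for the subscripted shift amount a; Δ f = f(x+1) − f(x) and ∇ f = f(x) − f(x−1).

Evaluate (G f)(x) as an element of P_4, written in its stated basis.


∇ f = -18x^3 + (117/4)x^2 - (65/4)x + 13/4
D f = -18x^3 + (9/4)x^2 + 4x
Δ D f = -54x^2 - (99/2)x - 47/4
E_{1} Δ D f = -54x^2 - (315/2)x - 461/4
(∇ + E_{1} ∘ Δ ∘ D) f = -18x^3 - (99/4)x^2 - (695/4)x - 112

the result is g(x) = -18x^3 - (99/4)x^2 - (695/4)x - 112


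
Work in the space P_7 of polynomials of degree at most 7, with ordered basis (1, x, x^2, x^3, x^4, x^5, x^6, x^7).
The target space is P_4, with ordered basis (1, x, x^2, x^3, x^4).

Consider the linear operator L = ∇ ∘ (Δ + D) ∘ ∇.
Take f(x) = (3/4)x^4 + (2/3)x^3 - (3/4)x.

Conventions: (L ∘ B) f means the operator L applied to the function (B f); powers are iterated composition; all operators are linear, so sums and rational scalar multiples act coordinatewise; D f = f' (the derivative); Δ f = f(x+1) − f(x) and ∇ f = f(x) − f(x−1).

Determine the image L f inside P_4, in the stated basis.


the image equals g(x) = 36x - 19

∇ f = 3x^3 - (5/2)x^2 + x - 5/6
Δ ∇ f = 9x^2 + 4x + 3/2
D ∇ f = 9x^2 - 5x + 1
(Δ + D) ∇ f = 18x^2 - x + 5/2
∇ (Δ + D) ∇ f = 36x - 19


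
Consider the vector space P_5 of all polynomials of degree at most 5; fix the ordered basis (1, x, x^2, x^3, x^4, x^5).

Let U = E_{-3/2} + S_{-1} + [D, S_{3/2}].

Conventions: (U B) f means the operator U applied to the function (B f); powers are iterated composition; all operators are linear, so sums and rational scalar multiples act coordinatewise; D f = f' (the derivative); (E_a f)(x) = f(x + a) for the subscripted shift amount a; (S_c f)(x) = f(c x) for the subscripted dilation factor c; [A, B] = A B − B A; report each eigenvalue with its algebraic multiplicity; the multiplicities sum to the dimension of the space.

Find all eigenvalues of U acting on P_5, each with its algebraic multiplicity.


λ = 0 (multiplicity 3), λ = 2 (multiplicity 3)

image of 1: 2
image of x: -1
image of x^2: 2x^2 - (3/2)x + 9/4
image of x^3: -(9/8)x^2 + (27/4)x - 27/8
image of x^4: 2x^4 + (3/4)x^3 + (27/2)x^2 - (27/2)x + 81/16
image of x^5: (165/32)x^4 + (45/2)x^3 - (135/4)x^2 + (405/16)x - 243/32
the matrix is upper triangular; its diagonal is (2, 0, 2, 0, 2, 0)
for a triangular matrix the eigenvalues are the diagonal entries, with algebraic multiplicity their repetition count


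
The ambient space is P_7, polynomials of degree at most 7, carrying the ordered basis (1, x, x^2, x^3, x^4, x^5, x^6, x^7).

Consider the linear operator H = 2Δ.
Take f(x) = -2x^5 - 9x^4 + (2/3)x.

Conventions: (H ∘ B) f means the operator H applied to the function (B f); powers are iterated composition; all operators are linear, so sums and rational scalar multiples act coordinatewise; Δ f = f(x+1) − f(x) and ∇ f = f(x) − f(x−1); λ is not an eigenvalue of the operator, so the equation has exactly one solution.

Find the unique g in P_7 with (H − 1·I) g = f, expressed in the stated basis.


write g with unknown coordinates in the stated basis and equate coefficients in (H − 1·I) g = f
solving from the highest basis element down gives g = 2x^5 + 29x^4 + 272x^3 + 2020x^2 + (29890/3)x + 73718/3
check: H g = 20x^4 + 272x^3 + 2020x^2 + 9964x + 73718/3
so H g − 1·g = -2x^5 - 9x^4 + (2/3)x = f ✓

g(x) = 2x^5 + 29x^4 + 272x^3 + 2020x^2 + (29890/3)x + 73718/3


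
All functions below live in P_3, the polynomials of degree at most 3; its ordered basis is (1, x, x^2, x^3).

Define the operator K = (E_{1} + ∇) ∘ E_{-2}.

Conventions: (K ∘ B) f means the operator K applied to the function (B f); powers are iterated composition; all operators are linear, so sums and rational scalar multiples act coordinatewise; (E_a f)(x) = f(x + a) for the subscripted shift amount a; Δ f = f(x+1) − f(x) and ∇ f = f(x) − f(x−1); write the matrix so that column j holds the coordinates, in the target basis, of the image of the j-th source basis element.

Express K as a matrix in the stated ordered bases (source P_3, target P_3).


image of 1: 1
image of x: x
image of x^2: x^2 - 4
image of x^3: x^3 - 12x + 18
each image's coordinates form column j of the matrix

the matrix is [[1, 0, -4, 18]; [0, 1, 0, -12]; [0, 0, 1, 0]; [0, 0, 0, 1]] (rows listed top to bottom)


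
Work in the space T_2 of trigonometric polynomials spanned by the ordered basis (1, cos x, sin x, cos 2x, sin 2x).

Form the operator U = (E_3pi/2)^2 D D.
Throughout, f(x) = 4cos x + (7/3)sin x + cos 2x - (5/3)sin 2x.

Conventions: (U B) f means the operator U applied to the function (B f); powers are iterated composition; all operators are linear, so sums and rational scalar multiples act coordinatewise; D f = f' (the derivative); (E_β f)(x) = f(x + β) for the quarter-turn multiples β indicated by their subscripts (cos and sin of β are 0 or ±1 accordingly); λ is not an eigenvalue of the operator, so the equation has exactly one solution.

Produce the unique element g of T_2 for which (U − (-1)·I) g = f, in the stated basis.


write g with unknown coordinates in the stated basis and equate coefficients in (U − (-1)·I) g = f
solving from the highest basis element down gives g = 2cos x + (7/6)sin x - (1/3)cos 2x + (5/9)sin 2x
check: U g = 2cos x + (7/6)sin x + (4/3)cos 2x - (20/9)sin 2x
so U g − (-1)·g = 4cos x + (7/3)sin x + cos 2x - (5/3)sin 2x = f ✓

g(x) = 2cos x + (7/6)sin x - (1/3)cos 2x + (5/9)sin 2x


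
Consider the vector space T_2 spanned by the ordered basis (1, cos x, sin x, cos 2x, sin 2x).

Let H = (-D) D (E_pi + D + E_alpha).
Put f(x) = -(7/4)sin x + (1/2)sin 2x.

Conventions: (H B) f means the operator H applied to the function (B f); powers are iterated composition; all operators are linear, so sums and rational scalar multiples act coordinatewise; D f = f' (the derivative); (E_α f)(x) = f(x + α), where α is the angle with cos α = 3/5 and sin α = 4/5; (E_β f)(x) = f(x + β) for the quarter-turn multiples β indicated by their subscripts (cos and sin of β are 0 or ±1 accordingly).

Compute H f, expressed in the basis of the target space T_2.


E_pi f = (7/4)sin x + (1/2)sin 2x
D f = -(7/4)cos x + cos 2x
E_alpha f = -(7/5)cos x - (21/20)sin x + (12/25)cos 2x - (7/50)sin 2x
(E_pi + D + E_alpha) f = -(63/20)cos x + (7/10)sin x + (37/25)cos 2x + (9/25)sin 2x
D (E_pi + D + E_alpha) f = (7/10)cos x + (63/20)sin x + (18/25)cos 2x - (74/25)sin 2x
D D (E_pi + D + E_alpha) f = (63/20)cos x - (7/10)sin x - (148/25)cos 2x - (36/25)sin 2x
(-D) D (E_pi + D + E_alpha) f = -(63/20)cos x + (7/10)sin x + (148/25)cos 2x + (36/25)sin 2x

the image equals g(x) = -(63/20)cos x + (7/10)sin x + (148/25)cos 2x + (36/25)sin 2x


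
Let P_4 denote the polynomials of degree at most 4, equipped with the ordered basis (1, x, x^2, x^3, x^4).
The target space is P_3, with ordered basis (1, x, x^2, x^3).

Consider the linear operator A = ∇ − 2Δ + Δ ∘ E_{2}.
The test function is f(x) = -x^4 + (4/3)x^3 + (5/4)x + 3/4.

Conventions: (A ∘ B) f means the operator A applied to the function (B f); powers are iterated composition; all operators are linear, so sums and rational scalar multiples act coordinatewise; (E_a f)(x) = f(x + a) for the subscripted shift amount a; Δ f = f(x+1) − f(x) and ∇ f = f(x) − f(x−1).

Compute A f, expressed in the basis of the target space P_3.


g(x) = -12x^2 - 64x - 38

∇ f = -4x^3 + 10x^2 - 8x + 43/12
Δ f = -4x^3 - 2x^2 + 19/12
(-2Δ) f = 8x^3 + 4x^2 - 19/6
E_{2} f = -x^4 - (20/3)x^3 - 16x^2 - (59/4)x - 25/12
Δ E_{2} f = -4x^3 - 26x^2 - 56x - 461/12
(∇ − 2Δ + Δ ∘ E_{2}) f = -12x^2 - 64x - 38


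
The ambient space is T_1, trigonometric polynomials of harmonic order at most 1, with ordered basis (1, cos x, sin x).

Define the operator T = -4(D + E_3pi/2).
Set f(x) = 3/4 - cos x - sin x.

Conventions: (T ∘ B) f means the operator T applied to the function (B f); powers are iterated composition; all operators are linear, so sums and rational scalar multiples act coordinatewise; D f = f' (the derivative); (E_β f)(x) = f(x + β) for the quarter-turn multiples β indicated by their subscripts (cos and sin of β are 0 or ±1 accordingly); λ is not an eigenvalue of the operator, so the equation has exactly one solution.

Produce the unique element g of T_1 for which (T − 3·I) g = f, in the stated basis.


the result is g(x) = -3/28 + (1/3)cos x + (1/3)sin x

write g with unknown coordinates in the stated basis and equate coefficients in (T − 3·I) g = f
solving from the highest basis element down gives g = -3/28 + (1/3)cos x + (1/3)sin x
check: T g = 3/7
so T g − 3·g = 3/4 - cos x - sin x = f ✓


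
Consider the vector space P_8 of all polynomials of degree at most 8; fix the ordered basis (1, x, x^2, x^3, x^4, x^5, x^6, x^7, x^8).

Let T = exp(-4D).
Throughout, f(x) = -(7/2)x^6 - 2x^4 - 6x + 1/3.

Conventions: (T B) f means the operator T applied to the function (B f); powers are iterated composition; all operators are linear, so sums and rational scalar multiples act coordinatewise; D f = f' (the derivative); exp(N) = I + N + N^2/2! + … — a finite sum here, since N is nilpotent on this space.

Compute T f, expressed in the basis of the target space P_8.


g(x) = -(7/2)x^6 + 84x^5 - 842x^4 + 4512x^3 - 13632x^2 + 22010x - 44471/3

order-1 term: 84x^5 + 32x^3 + 24
order-2 term: -840x^4 - 192x^2
order-3 term: 4480x^3 + 512x
order-4 term: -13440x^2 - 512
order-5 term: 21504x
order-6 term: -14336
the series for exp(-4D) f terminates at order 6
exp(-4D) f = -(7/2)x^6 + 84x^5 - 842x^4 + 4512x^3 - 13632x^2 + 22010x - 44471/3


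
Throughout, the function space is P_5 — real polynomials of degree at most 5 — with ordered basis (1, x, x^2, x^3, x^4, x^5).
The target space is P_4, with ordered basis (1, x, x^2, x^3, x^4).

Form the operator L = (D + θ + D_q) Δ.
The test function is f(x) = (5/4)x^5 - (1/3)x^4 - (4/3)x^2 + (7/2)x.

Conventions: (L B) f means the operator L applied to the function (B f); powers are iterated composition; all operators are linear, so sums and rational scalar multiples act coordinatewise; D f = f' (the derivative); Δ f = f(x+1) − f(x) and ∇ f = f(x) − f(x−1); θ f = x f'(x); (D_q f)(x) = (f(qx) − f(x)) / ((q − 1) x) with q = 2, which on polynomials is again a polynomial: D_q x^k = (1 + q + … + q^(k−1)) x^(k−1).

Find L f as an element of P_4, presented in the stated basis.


the result is g(x) = 25x^4 + (609/4)x^3 + (398/3)x^2 + (219/4)x + 9/2

Δ f = (25/4)x^4 + (67/6)x^3 + (21/2)x^2 + (9/4)x + 37/12
D Δ f = 25x^3 + (67/2)x^2 + 21x + 9/4
θ Δ f = 25x^4 + (67/2)x^3 + 21x^2 + (9/4)x
D_q Δ f = (375/4)x^3 + (469/6)x^2 + (63/2)x + 9/4
(D + θ + D_q) Δ f = 25x^4 + (609/4)x^3 + (398/3)x^2 + (219/4)x + 9/2


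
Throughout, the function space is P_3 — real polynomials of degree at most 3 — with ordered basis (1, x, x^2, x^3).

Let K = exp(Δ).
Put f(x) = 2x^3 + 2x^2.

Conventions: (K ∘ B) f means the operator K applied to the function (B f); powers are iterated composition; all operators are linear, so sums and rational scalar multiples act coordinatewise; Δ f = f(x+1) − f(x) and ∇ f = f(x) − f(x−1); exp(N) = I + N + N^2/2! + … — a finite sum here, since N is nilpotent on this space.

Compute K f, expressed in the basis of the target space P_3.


order-1 term: 6x^2 + 10x + 4
order-2 term: 6x + 8
order-3 term: 2
the series for exp(Δ) f terminates at order 3
exp(Δ) f = 2x^3 + 8x^2 + 16x + 14

g(x) = 2x^3 + 8x^2 + 16x + 14


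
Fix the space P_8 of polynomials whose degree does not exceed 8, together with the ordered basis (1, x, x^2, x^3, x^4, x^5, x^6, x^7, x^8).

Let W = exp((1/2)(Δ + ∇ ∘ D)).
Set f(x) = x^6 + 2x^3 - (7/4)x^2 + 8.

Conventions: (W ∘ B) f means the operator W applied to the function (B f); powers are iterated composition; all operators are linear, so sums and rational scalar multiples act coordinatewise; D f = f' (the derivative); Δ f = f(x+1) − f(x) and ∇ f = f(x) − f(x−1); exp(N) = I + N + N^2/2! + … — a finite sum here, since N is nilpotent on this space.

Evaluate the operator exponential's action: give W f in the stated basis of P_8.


the result is g(x) = x^6 + 3x^5 + (105/4)x^4 + (59/2)x^3 + (2315/16)x^2 + (671/16)x + 7083/64

order-1 term: 3x^5 + (45/2)x^4 - 20x^3 + (81/2)x^2 - (19/4)x - 9/8
order-2 term: (15/4)x^4 + 45x^3 + (285/4)x^2 - 51x + 1029/16
order-3 term: (5/2)x^3 + (135/4)x^2 + (345/4)x + 61/4
order-4 term: (15/16)x^2 + (45/4)x + 365/16
order-5 term: (3/16)x + 45/32
order-6 term: 1/64
the series for exp((1/2)(Δ + ∇ ∘ D)) f terminates at order 6
exp((1/2)(Δ + ∇ ∘ D)) f = x^6 + 3x^5 + (105/4)x^4 + (59/2)x^3 + (2315/16)x^2 + (671/16)x + 7083/64


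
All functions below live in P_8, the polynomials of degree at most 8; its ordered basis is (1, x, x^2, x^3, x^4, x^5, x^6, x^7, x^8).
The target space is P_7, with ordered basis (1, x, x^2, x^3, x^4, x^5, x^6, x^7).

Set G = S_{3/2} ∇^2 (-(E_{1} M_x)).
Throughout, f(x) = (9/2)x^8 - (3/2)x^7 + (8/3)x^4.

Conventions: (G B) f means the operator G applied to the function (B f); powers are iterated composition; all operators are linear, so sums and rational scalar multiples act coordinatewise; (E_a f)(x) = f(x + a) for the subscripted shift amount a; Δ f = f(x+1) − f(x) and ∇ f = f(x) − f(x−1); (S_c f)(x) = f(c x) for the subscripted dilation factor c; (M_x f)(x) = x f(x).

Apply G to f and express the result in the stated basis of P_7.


M_x f = (9/2)x^9 - (3/2)x^8 + (8/3)x^5
E_{1} M_x f = (9/2)x^9 + 39x^8 + 150x^7 + 336x^6 + (1457/3)x^5 + (1426/3)x^4 + (962/3)x^3 + (440/3)x^2 + (251/6)x + 17/3
(-(E_{1} M_x)) f = -(9/2)x^9 - 39x^8 - 150x^7 - 336x^6 - (1457/3)x^5 - (1426/3)x^4 - (962/3)x^3 - (440/3)x^2 - (251/6)x - 17/3
∇ (-(E_{1} M_x)) f = -(81/2)x^8 - 150x^7 - 336x^6 - 483x^5 - (1426/3)x^4 - (962/3)x^3 - (440/3)x^2 - (251/6)x - 17/3
∇ ∇ (-(E_{1} M_x)) f = -324x^7 + 84x^6 - 1134x^5 + 210x^4 - (2428/3)x^3 + 84x^2 - (323/3)x + 3
S_{3/2} ∇^2 (-(E_{1} M_x)) f = -(177147/32)x^7 + (15309/16)x^6 - (137781/16)x^5 + (8505/8)x^4 - (5463/2)x^3 + 189x^2 - (323/2)x + 3

the image equals g(x) = -(177147/32)x^7 + (15309/16)x^6 - (137781/16)x^5 + (8505/8)x^4 - (5463/2)x^3 + 189x^2 - (323/2)x + 3


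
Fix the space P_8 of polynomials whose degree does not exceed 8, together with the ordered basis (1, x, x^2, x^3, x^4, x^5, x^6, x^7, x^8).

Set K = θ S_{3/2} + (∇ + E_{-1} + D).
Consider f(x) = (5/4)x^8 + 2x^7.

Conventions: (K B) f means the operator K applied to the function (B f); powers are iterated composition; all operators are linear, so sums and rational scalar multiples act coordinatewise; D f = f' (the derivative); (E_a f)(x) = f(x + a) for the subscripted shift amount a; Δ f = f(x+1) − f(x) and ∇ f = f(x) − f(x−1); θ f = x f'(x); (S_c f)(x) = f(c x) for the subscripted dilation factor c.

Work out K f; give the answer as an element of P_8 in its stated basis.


S_{3/2} f = (32805/1024)x^8 + (2187/64)x^7
θ S_{3/2} f = (32805/128)x^8 + (15309/64)x^7
∇ f = 10x^7 - 21x^6 + 28x^5 - (35/2)x^4 + 7x^2 - 4x + 3/4
E_{-1} f = (5/4)x^8 - 8x^7 + 21x^6 - 28x^5 + (35/2)x^4 - 7x^2 + 4x - 3/4
D f = 10x^7 + 14x^6
(∇ + E_{-1} + D) f = (5/4)x^8 + 12x^7 + 14x^6
(θ S_{3/2} + (∇ + E_{-1} + D)) f = (32965/128)x^8 + (16077/64)x^7 + 14x^6

the result is g(x) = (32965/128)x^8 + (16077/64)x^7 + 14x^6


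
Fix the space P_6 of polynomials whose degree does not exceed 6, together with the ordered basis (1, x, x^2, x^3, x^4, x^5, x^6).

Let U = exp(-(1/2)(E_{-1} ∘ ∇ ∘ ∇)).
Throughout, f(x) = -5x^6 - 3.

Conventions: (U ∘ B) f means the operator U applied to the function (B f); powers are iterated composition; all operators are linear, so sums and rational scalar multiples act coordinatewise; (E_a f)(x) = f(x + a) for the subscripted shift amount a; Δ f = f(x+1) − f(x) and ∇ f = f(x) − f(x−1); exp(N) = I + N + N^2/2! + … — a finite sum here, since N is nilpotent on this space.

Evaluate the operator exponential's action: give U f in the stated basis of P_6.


order-1 term: 75x^4 - 600x^3 + 1875x^2 - 2700x + 1505
order-2 term: -225x^2 + 1800x - 3675
order-3 term: 75
the series for exp(-(1/2)(E_{-1} ∘ ∇ ∘ ∇)) f terminates at order 3
exp(-(1/2)(E_{-1} ∘ ∇ ∘ ∇)) f = -5x^6 + 75x^4 - 600x^3 + 1650x^2 - 900x - 2098

g(x) = -5x^6 + 75x^4 - 600x^3 + 1650x^2 - 900x - 2098


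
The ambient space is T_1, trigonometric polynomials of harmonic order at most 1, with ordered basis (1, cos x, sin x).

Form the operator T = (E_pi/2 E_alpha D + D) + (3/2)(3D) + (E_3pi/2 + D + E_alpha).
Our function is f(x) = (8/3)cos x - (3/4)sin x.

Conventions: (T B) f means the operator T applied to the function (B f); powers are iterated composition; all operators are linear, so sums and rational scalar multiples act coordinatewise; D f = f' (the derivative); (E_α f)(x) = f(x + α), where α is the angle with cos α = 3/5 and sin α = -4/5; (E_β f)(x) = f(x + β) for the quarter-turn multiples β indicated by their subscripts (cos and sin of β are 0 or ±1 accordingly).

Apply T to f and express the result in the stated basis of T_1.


D f = -(3/4)cos x - (8/3)sin x
E_alpha D f = (101/60)cos x - (11/5)sin x
E_pi/2 E_alpha D f = -(11/5)cos x - (101/60)sin x
D f = -(3/4)cos x - (8/3)sin x
(E_pi/2 E_alpha D + D) f = -(59/20)cos x - (87/20)sin x
D f = -(3/4)cos x - (8/3)sin x
(3D) f = -(9/4)cos x - 8sin x
((3/2)(3D)) f = -(27/8)cos x - 12sin x
E_3pi/2 f = (3/4)cos x + (8/3)sin x
D f = -(3/4)cos x - (8/3)sin x
E_alpha f = (11/5)cos x + (101/60)sin x
(E_3pi/2 + D + E_alpha) f = (11/5)cos x + (101/60)sin x
((E_pi/2 E_alpha D + D) + (3/2)(3D) + (E_3pi/2 + D + E_alpha)) f = -(33/8)cos x - (44/3)sin x

g(x) = -(33/8)cos x - (44/3)sin x


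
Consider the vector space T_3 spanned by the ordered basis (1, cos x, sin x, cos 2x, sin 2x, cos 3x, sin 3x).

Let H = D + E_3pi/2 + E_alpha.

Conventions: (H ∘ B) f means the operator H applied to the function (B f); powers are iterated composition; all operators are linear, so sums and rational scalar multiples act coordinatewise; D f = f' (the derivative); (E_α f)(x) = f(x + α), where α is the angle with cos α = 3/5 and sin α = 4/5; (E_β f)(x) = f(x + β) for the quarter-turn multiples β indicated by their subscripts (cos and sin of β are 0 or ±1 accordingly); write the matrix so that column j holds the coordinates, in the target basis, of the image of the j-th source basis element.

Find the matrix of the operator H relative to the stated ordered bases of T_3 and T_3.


the matrix is [[2, 0, 0, 0, 0, 0, 0]; [0, 3/5, 4/5, 0, 0, 0, 0]; [0, -4/5, 3/5, 0, 0, 0, 0]; [0, 0, 0, -32/25, 74/25, 0, 0]; [0, 0, 0, -74/25, -32/25, 0, 0]; [0, 0, 0, 0, 0, -117/125, 544/125]; [0, 0, 0, 0, 0, -544/125, -117/125]] (rows listed top to bottom)

image of 1: 2
image of cos x: (3/5)cos x - (4/5)sin x
image of sin x: (4/5)cos x + (3/5)sin x
image of cos 2x: -(32/25)cos 2x - (74/25)sin 2x
image of sin 2x: (74/25)cos 2x - (32/25)sin 2x
image of cos 3x: -(117/125)cos 3x - (544/125)sin 3x
image of sin 3x: (544/125)cos 3x - (117/125)sin 3x
each image's coordinates form column j of the matrix


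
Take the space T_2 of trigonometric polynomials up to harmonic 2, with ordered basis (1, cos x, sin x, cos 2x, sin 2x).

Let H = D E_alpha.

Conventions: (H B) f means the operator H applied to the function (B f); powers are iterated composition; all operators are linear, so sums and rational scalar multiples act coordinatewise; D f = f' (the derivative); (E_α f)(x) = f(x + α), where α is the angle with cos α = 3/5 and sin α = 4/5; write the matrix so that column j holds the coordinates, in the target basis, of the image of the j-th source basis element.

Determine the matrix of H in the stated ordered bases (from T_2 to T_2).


the matrix is [[0, 0, 0, 0, 0]; [0, -4/5, 3/5, 0, 0]; [0, -3/5, -4/5, 0, 0]; [0, 0, 0, -48/25, -14/25]; [0, 0, 0, 14/25, -48/25]] (rows listed top to bottom)

image of 1: 0
image of cos x: -(4/5)cos x - (3/5)sin x
image of sin x: (3/5)cos x - (4/5)sin x
image of cos 2x: -(48/25)cos 2x + (14/25)sin 2x
image of sin 2x: -(14/25)cos 2x - (48/25)sin 2x
each image's coordinates form column j of the matrix


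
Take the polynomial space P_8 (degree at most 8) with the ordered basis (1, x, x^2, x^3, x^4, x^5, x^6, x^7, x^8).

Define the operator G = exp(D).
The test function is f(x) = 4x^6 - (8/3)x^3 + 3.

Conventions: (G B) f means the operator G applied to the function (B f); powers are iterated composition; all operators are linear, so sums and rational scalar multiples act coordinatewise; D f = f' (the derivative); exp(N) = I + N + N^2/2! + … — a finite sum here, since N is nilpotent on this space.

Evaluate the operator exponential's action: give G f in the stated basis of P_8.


the image equals g(x) = 4x^6 + 24x^5 + 60x^4 + (232/3)x^3 + 52x^2 + 16x + 13/3

order-1 term: 24x^5 - 8x^2
order-2 term: 60x^4 - 8x
order-3 term: 80x^3 - 8/3
order-4 term: 60x^2
order-5 term: 24x
order-6 term: 4
the series for exp(D) f terminates at order 6
exp(D) f = 4x^6 + 24x^5 + 60x^4 + (232/3)x^3 + 52x^2 + 16x + 13/3


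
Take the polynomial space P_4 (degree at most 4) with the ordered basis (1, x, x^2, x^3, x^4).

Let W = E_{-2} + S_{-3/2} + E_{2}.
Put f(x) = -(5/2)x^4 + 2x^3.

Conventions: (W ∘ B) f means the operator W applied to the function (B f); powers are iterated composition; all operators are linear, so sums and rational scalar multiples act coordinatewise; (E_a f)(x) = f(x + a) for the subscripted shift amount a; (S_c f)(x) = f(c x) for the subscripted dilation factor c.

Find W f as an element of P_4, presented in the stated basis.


E_{-2} f = -(5/2)x^4 + 22x^3 - 72x^2 + 104x - 56
S_{-3/2} f = -(405/32)x^4 - (27/4)x^3
E_{2} f = -(5/2)x^4 - 18x^3 - 48x^2 - 56x - 24
(E_{-2} + S_{-3/2} + E_{2}) f = -(565/32)x^4 - (11/4)x^3 - 120x^2 + 48x - 80

g(x) = -(565/32)x^4 - (11/4)x^3 - 120x^2 + 48x - 80


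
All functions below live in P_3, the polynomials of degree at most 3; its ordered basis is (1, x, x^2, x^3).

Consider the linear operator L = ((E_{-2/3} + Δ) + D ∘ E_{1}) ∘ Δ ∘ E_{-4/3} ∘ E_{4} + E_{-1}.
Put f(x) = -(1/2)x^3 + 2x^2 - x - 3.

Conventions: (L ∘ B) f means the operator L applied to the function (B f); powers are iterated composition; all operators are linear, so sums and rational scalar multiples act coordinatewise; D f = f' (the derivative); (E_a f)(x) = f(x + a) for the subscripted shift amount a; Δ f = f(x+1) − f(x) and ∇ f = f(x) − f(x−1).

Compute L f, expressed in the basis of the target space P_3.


g(x) = -(1/2)x^3 + 2x^2 - 16x - 31/2

E_{4} f = -(1/2)x^3 - 4x^2 - 9x - 7
E_{-4/3} E_{4} f = -(1/2)x^3 - 2x^2 - x - 25/27
Δ (E_{-4/3} ∘ E_{4}) f = -(3/2)x^2 - (11/2)x - 7/2
E_{-2/3} Δ (E_{-4/3} ∘ E_{4}) f = -(3/2)x^2 - (7/2)x - 1/2
Δ Δ (E_{-4/3} ∘ E_{4}) f = -3x - 7
(E_{-2/3} + Δ) Δ (E_{-4/3} ∘ E_{4}) f = -(3/2)x^2 - (13/2)x - 15/2
E_{1} Δ (E_{-4/3} ∘ E_{4}) f = -(3/2)x^2 - (17/2)x - 21/2
D E_{1} Δ (E_{-4/3} ∘ E_{4}) f = -3x - 17/2
((E_{-2/3} + Δ) + D ∘ E_{1}) Δ (E_{-4/3} ∘ E_{4}) f = -(3/2)x^2 - (19/2)x - 16
E_{-1} f = -(1/2)x^3 + (7/2)x^2 - (13/2)x + 1/2
(((E_{-2/3} + Δ) + D ∘ E_{1}) ∘ Δ ∘ E_{-4/3} ∘ E_{4} + E_{-1}) f = -(1/2)x^3 + 2x^2 - 16x - 31/2


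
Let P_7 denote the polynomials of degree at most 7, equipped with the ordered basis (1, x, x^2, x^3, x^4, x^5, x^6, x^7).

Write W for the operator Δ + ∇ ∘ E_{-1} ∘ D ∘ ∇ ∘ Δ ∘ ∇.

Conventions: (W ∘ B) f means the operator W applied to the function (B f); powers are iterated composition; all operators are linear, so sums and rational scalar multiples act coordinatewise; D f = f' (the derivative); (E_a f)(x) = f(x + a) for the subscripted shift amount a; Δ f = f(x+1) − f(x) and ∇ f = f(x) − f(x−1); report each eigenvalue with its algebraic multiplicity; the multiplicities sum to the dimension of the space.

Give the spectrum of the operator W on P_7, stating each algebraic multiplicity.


image of 1: 0
image of x: 1
image of x^2: 2x + 1
image of x^3: 3x^2 + 3x + 1
image of x^4: 4x^3 + 6x^2 + 4x + 1
image of x^5: 5x^4 + 10x^3 + 10x^2 + 5x + 121
image of x^6: 6x^5 + 15x^4 + 20x^3 + 15x^2 + 726x - 1439
image of x^7: 7x^6 + 21x^5 + 35x^4 + 35x^3 + 2541x^2 - 10073x + 10921
the matrix is upper triangular; its diagonal is (0, 0, 0, 0, 0, 0, 0, 0)
for a triangular matrix the eigenvalues are the diagonal entries, with algebraic multiplicity their repetition count

λ = 0 (multiplicity 8)


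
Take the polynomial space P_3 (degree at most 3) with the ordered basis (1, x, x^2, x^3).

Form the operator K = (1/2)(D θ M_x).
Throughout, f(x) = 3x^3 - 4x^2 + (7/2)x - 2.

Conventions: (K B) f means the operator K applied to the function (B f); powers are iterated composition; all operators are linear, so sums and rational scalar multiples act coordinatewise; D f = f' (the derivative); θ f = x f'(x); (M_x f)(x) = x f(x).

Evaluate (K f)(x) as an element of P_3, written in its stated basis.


the image equals g(x) = 24x^3 - 18x^2 + 7x - 1

M_x f = 3x^4 - 4x^3 + (7/2)x^2 - 2x
θ M_x f = 12x^4 - 12x^3 + 7x^2 - 2x
D θ M_x f = 48x^3 - 36x^2 + 14x - 2
((1/2)(D θ M_x)) f = 24x^3 - 18x^2 + 7x - 1


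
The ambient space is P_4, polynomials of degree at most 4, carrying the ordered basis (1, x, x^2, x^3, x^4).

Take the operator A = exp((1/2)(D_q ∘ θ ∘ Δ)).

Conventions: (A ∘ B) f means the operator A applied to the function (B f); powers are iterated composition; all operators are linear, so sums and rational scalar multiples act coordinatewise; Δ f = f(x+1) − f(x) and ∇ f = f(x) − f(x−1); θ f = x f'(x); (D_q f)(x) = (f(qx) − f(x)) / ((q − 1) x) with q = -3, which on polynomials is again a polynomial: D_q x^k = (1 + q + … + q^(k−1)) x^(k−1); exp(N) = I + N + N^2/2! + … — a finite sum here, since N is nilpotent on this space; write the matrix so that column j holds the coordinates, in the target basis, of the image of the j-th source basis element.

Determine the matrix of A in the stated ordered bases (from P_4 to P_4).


image of 1: 1
image of x: x
image of x^2: x^2 + 1
image of x^3: x^3 - 6x + 3/2
image of x^4: x^4 + 42x^2 - 12x + 23
each image's coordinates form column j of the matrix

the matrix is [[1, 0, 1, 3/2, 23]; [0, 1, 0, -6, -12]; [0, 0, 1, 0, 42]; [0, 0, 0, 1, 0]; [0, 0, 0, 0, 1]] (rows listed top to bottom)


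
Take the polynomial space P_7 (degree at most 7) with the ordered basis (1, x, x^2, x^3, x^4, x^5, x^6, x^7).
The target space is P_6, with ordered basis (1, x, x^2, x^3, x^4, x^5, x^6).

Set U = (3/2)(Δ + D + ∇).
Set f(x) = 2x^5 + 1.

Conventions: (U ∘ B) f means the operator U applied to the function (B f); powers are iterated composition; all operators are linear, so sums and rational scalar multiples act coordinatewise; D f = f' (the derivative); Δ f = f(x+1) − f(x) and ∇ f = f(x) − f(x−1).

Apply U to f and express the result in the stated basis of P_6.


the result is g(x) = 45x^4 + 60x^2 + 6

Δ f = 10x^4 + 20x^3 + 20x^2 + 10x + 2
D f = 10x^4
∇ f = 10x^4 - 20x^3 + 20x^2 - 10x + 2
(Δ + D + ∇) f = 30x^4 + 40x^2 + 4
((3/2)(Δ + D + ∇)) f = 45x^4 + 60x^2 + 6


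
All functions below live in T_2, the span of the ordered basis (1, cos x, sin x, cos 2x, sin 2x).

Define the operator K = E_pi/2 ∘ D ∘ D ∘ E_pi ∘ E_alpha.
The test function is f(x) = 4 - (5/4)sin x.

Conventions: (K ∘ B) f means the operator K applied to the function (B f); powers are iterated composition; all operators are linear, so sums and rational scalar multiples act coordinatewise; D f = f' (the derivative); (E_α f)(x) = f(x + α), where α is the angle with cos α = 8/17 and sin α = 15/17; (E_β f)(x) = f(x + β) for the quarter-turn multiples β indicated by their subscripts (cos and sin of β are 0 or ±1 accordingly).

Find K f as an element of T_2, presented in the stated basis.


E_alpha f = 4 - (75/68)cos x - (10/17)sin x
E_pi E_alpha f = 4 + (75/68)cos x + (10/17)sin x
D E_pi E_alpha f = (10/17)cos x - (75/68)sin x
D (D ∘ E_pi ∘ E_alpha) f = -(75/68)cos x - (10/17)sin x
E_pi/2 D (D ∘ E_pi ∘ E_alpha) f = -(10/17)cos x + (75/68)sin x

the image equals g(x) = -(10/17)cos x + (75/68)sin x


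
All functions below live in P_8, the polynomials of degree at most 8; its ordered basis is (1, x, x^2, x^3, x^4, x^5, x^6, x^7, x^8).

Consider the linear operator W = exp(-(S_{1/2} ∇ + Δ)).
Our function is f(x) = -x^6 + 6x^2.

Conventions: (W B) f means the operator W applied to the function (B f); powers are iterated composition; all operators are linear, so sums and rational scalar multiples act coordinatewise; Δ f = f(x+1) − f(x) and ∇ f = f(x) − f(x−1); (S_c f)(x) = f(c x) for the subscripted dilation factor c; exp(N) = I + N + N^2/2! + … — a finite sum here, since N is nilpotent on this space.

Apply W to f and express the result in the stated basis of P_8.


order-1 term: (99/16)x^5 + (225/16)x^4 + (45/2)x^3 + (45/4)x^2 - 9x
order-2 term: -(8415/512)x^4 - (7515/128)x^3 - (225/2)x^2 - (5355/64)x - 315/16
order-3 term: (25245/1024)x^3 + (100395/1024)x^2 + (22365/128)x + 6075/64
order-4 term: -(378675/16384)x^2 - (678105/8192)x - 204165/2048
order-5 term: (227205/16384)x + 135621/4096
order-6 term: -75735/16384
the series for exp(-(S_{1/2} ∇ + Δ)) f terminates at order 6
exp(-(S_{1/2} ∇ + Δ)) f = -x^6 + (99/16)x^5 - (1215/512)x^4 - (11835/1024)x^3 - (332931/16384)x^2 + (215379/16384)x + 66069/16384

the result is g(x) = -x^6 + (99/16)x^5 - (1215/512)x^4 - (11835/1024)x^3 - (332931/16384)x^2 + (215379/16384)x + 66069/16384


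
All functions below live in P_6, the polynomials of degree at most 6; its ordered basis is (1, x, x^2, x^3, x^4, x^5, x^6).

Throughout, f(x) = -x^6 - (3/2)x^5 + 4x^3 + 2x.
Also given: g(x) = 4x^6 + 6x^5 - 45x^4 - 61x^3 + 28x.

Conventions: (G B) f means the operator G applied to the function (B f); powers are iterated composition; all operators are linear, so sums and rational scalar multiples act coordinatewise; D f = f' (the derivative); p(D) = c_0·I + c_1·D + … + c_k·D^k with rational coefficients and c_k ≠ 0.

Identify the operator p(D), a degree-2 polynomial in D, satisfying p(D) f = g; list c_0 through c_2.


D^0 f = -x^6 - (3/2)x^5 + 4x^3 + 2x
D^1 f = -6x^5 - (15/2)x^4 + 12x^2 + 2
D^2 f = -30x^4 - 30x^3 + 24x
matching coefficients of g against c_0 f + c_1 Df + … from the top degree down determines the c_i
solution: c_0 = -4, c_1 = 0, c_2 = 3/2

p(D) = -4·I + (3/2)·D^2, i.e. c_0 = -4, c_1 = 0, c_2 = 3/2


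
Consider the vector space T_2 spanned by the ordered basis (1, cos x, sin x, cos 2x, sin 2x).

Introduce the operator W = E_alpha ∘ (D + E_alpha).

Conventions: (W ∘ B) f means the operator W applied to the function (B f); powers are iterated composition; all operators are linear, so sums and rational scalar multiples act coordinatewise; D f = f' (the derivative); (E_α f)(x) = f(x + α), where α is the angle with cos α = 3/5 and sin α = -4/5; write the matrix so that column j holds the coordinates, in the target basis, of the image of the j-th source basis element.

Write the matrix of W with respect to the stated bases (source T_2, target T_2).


the matrix is [[1, 0, 0, 0, 0]; [0, 13/25, -9/25, 0, 0]; [0, 9/25, 13/25, 0, 0]; [0, 0, 0, 673/625, -14/625]; [0, 0, 0, 14/625, 673/625]] (rows listed top to bottom)

image of 1: 1
image of cos x: (13/25)cos x + (9/25)sin x
image of sin x: -(9/25)cos x + (13/25)sin x
image of cos 2x: (673/625)cos 2x + (14/625)sin 2x
image of sin 2x: -(14/625)cos 2x + (673/625)sin 2x
each image's coordinates form column j of the matrix
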